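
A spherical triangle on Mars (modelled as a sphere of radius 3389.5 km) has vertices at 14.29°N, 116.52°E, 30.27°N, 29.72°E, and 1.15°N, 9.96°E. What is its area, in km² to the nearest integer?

Side lengths (central angles): a = 0.6046, b = 1.8454, c = 1.3988 rad; semiperimeter s = 1.9244.
By l'Huilier's theorem, tan(E/4) = √[tan(s/2) tan((s−a)/2) tan((s−b)/2) tan((s−c)/2)], giving spherical excess E = 0.4334 rad.
Area = E·R² = 0.4334 × (3389.5)² ≈ 4979585 km².

4979585 km²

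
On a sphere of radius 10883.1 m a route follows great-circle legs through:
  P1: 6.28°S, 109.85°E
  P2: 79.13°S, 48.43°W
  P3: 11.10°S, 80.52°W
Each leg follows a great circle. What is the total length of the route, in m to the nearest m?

31074 m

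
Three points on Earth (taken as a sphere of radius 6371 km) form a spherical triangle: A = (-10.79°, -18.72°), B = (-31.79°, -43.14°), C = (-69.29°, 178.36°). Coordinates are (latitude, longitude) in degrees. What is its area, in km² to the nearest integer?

Side lengths (central angles): a = 1.2999, b = 1.7284, c = 0.5377 rad; semiperimeter s = 1.7830.
By l'Huilier's theorem, tan(E/4) = √[tan(s/2) tan((s−a)/2) tan((s−b)/2) tan((s−c)/2)], giving spherical excess E = 0.3087 rad.
Area = E·R² = 0.3087 × (6371)² ≈ 12529258 km².

12529258 km²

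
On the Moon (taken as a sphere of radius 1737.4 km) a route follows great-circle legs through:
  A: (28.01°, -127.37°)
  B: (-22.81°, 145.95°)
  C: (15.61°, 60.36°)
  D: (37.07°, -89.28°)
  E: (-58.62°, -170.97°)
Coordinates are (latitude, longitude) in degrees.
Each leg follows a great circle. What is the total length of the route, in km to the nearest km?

Leg A→B: central angle 1.7061 rad, distance 2964.3 km.
Leg B→C: central angle 1.6069 rad, distance 2791.8 km.
Leg C→D: central angle 2.0954 rad, distance 3640.6 km.
Leg D→E: central angle 2.0427 rad, distance 3549.0 km.
Total: 2964.3 + 2791.8 + 3640.6 + 3549.0 ≈ 12946 km.

12946 km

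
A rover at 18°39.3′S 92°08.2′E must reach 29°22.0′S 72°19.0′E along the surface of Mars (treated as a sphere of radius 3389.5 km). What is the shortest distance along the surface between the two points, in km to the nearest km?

1242 km

Let φ₁ = -0.3256 rad, φ₂ = -0.5125 rad, and Δλ = -0.3459 rad.
cos c = sin φ₁ sin φ₂ + cos φ₁ cos φ₂ cos Δλ = (-0.3199)(-0.4904) + (0.9475)(0.8715)(0.9408) = 0.93366,
so c = arccos(0.93366) = 0.36629 rad.
Distance = R·c = 3389.5 × 0.3663 ≈ 1242 km.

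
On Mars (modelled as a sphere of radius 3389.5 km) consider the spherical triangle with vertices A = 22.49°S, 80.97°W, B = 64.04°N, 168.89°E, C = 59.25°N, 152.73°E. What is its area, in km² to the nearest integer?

Side lengths (central angles): a = 0.1572, b = 2.2249, c = 2.0751 rad; semiperimeter s = 2.2286.
By l'Huilier's theorem, tan(E/4) = √[tan(s/2) tan((s−a)/2) tan((s−b)/2) tan((s−c)/2)], giving spherical excess E = 0.0888 rad.
Area = E·R² = 0.0888 × (3389.5)² ≈ 1020022 km².

1020022 km²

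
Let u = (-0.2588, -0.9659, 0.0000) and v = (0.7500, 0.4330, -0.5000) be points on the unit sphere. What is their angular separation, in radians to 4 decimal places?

u·v = -0.6123; |u| = 1.0000, |v| = 1.0000.
cos θ = (u·v)/(|u||v|) = -0.6124, so θ = 2.2298 rad.

2.2298 rad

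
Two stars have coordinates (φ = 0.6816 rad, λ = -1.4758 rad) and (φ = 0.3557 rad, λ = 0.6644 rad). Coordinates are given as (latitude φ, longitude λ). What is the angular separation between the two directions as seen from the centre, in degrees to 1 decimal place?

100.0°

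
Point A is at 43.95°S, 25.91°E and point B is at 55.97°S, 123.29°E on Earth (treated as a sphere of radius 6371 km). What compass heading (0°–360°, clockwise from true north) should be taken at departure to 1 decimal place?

Δλ = 97.380° = 1.6996 rad.
y = sin Δλ · cos φ₂ = (0.9917)(0.5596) = 0.5550
x = cos φ₁ sin φ₂ − sin φ₁ cos φ₂ cos Δλ = (0.7199)(-0.8287) − (-0.6940)(0.5596)(-0.1284) = -0.6465
θ = atan2(y, x) = 139.36°, so the bearing is 139.4°.

139.4°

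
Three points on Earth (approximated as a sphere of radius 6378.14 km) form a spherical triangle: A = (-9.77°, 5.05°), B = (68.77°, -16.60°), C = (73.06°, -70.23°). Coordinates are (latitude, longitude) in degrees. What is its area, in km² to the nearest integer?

Side lengths (central angles): a = 0.3036, b = 1.6603, c = 1.3964 rad; semiperimeter s = 1.6802.
By l'Huilier's theorem, tan(E/4) = √[tan(s/2) tan((s−a)/2) tan((s−b)/2) tan((s−c)/2)], giving spherical excess E = 0.1443 rad.
Area = E·R² = 0.1443 × (6378.14)² ≈ 5870883 km².

5870883 km²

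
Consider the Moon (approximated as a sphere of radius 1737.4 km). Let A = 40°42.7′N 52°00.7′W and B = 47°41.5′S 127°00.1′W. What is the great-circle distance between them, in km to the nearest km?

3351 km

With latitudes φ₁ = 40.712°, φ₂ = -47.692° and longitude difference Δλ = -74.990°:
cos c = sin φ₁ sin φ₂ + cos φ₁ cos φ₂ cos Δλ = (0.6523)(-0.7395) + (0.7580)(0.6731)(0.2590) = -0.35022,
so c = arccos(-0.35022) = 1.92860 rad.
Distance = R·c = 1737.4 × 1.9286 ≈ 3351 km.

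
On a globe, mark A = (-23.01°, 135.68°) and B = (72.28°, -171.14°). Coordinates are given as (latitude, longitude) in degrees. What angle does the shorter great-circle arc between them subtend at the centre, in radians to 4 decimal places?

1.7767 rad

In radians: φ₁ = -0.4016, φ₂ = 1.2615, Δλ = 53.180° = 0.9282 rad.
cos c = sin φ₁ sin φ₂ + cos φ₁ cos φ₂ cos Δλ = (-0.3909)(0.9526) + (0.9204)(0.3044)(0.5993) = -0.20445,
so c = arccos(-0.20445) = 1.77670 rad.
So the angular separation is 1.7767 rad.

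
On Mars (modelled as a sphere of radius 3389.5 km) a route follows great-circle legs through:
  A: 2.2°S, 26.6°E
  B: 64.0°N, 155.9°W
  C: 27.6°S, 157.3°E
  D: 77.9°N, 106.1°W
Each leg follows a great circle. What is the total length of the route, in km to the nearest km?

19826 km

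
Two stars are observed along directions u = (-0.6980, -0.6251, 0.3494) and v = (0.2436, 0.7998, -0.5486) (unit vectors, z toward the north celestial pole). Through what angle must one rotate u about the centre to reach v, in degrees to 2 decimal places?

149.50°

u·v = -0.8617; |u| = 1.0000, |v| = 1.0000.
cos θ = (u·v)/(|u||v|) = -0.8617, so θ = 149.50°.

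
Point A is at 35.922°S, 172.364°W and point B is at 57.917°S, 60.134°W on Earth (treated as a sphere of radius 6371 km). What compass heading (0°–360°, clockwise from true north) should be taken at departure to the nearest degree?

149°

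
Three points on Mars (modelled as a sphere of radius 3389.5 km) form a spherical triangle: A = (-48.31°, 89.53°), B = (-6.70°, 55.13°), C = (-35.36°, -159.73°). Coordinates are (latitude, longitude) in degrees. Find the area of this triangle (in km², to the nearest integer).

Side lengths (central angles): a = 2.2107, b = 1.3284, c = 0.8865 rad; semiperimeter s = 2.2127.
By l'Huilier's theorem, tan(E/4) = √[tan(s/2) tan((s−a)/2) tan((s−b)/2) tan((s−c)/2)], giving spherical excess E = 0.1106 rad.
Area = E·R² = 0.1106 × (3389.5)² ≈ 1270132 km².

1270132 km²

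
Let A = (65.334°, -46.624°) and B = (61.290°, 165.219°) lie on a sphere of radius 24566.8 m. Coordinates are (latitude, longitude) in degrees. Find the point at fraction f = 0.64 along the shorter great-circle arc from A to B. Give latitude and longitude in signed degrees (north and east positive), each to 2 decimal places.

Central angle δ = 0.8934 rad. Interpolating on the sphere with fraction f = 0.64:
P = [sin((1−f)δ)·A + sin(fδ)·B] / sin δ = 0.4057·A + 0.6945·B in Cartesian coordinates,
giving P = (-0.2063, -0.0379, 0.9778), i.e. latitude 77.89°, longitude -169.58°.

77.89°, -169.58°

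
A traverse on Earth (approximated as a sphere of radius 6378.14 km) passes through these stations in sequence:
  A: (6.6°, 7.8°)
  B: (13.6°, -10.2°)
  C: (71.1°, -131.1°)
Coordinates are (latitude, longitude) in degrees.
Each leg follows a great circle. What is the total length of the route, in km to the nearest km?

Leg A→B: central angle 0.3323 rad, distance 2119.5 km.
Leg B→C: central angle 1.5100 rad, distance 9630.8 km.
Total: 2119.5 + 9630.8 ≈ 11750 km.

11750 km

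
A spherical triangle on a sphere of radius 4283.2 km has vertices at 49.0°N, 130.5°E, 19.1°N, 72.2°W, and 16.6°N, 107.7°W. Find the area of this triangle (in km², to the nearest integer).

12747933 km²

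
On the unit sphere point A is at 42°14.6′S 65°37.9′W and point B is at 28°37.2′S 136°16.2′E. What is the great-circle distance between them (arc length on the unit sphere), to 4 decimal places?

1.8555

Let φ₁ = -0.7373 rad, φ₂ = -0.4995 rad, and Δλ = -2.7593 rad.
cos c = sin φ₁ sin φ₂ + cos φ₁ cos φ₂ cos Δλ = (-0.6723)(-0.4790) + (0.7403)(0.8778)(-0.9278) = -0.28092,
so c = arccos(-0.28092) = 1.85555 rad.
On the unit sphere the arc length equals the central angle: 1.8555.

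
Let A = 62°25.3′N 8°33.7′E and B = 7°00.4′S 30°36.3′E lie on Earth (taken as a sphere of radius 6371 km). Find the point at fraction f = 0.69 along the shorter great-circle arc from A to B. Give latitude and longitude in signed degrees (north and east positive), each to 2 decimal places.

14.77°, 26.51°

The central angle between A and B is δ = 1.2474 rad.
With f = 0.69, the slerp weights are sin((1−f)δ)/sin δ = 0.3977 and sin(fδ)/sin δ = 0.7998.
Weighted sum of the unit vectors: (0.3977)·(0.4578,0.0689,0.8864) + (0.7998)·(0.8543,0.5053,-0.1220) = (0.8653, 0.4315, 0.2550).
Converting back: φ = atan2(z, √(x²+y²)) = 14.77°, λ = atan2(y, x) = 26.51°.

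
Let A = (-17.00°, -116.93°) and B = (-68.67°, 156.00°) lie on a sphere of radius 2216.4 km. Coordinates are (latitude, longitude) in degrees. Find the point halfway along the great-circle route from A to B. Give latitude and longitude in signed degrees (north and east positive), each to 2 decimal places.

-49.63°, -137.37°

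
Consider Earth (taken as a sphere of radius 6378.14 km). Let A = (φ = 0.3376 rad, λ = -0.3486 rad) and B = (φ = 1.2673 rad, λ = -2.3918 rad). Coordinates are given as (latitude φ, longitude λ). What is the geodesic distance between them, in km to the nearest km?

8814 km

With latitudes φ₁ = 19.343°, φ₂ = 72.611° and longitude difference Δλ = -117.067°:
cos c = sin φ₁ sin φ₂ + cos φ₁ cos φ₂ cos Δλ = (0.3312)(0.9543) + (0.9436)(0.2989)(-0.4550) = 0.18777,
so c = arccos(0.18777) = 1.38190 rad.
Distance = R·c = 6378.14 × 1.3819 ≈ 8814 km.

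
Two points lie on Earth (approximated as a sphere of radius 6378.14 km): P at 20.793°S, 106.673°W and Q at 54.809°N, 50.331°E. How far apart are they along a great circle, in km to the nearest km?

In radians: φ₁ = -0.3629, φ₂ = 0.9566, Δλ = 157.004° = 2.7402 rad.
Haversine: a = sin²(Δφ/2) + cos φ₁ cos φ₂ sin²(Δλ/2) = 0.3757 + (0.9349)(0.5763)(0.9603) = 0.89303.
Central angle c = 2·arcsin(√a) = 2.47522 rad.
Distance = R·c = 6378.14 × 2.4752 ≈ 15787 km.

15787 km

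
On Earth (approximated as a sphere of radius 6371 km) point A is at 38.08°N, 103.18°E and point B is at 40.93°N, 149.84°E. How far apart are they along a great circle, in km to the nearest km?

3968 km

In radians: φ₁ = 0.6646, φ₂ = 0.7144, Δλ = 46.660° = 0.8144 rad.
Haversine: a = sin²(Δφ/2) + cos φ₁ cos φ₂ sin²(Δλ/2) = 0.0006 + (0.7872)(0.7555)(0.1568) = 0.09389.
Central angle c = 2·arcsin(√a) = 0.62285 rad.
Distance = R·c = 6371 × 0.6228 ≈ 3968 km.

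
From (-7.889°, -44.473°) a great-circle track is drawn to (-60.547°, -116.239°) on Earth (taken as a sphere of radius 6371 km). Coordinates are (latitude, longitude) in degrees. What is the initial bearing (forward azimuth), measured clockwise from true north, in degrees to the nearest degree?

209°

With φ₁ = -0.1377, φ₂ = -1.0567, Δλ = -1.2526 rad, the forward-azimuth formula gives
θ = atan2( sin Δλ cos φ₂ , cos φ₁ sin φ₂ − sin φ₁ cos φ₂ cos Δλ ) = atan2(-0.4670, -0.8414) = -150.97°.
Adding 360° brings this into [0°, 360°): 209°.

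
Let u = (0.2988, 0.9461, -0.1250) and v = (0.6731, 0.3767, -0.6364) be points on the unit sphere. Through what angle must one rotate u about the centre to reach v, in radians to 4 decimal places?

u·v = 0.6371; |u| = 1.0000, |v| = 1.0000.
cos θ = (u·v)/(|u||v|) = 0.6371, so θ = 0.8801 rad.

0.8801 rad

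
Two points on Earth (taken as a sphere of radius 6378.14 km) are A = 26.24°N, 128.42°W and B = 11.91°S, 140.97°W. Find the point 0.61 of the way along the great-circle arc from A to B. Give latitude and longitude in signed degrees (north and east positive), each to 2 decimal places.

3.00°, -136.29°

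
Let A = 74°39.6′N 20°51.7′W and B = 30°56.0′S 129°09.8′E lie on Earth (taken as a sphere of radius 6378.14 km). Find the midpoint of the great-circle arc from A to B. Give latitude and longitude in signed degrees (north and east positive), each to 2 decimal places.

35.03°, 117.29°

Central angle δ = 2.3355 rad. Interpolating on the sphere with fraction f = 0.5:
P = [sin((1−f)δ)·A + sin(fδ)·B] / sin δ = 1.2747·A + 1.2747·B in Cartesian coordinates,
giving P = (-0.3754, 0.7277, 0.5741), i.e. latitude 35.03°, longitude 117.29°.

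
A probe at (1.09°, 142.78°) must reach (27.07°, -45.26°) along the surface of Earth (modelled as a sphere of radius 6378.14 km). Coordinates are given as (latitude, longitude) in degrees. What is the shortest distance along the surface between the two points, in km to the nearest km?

16786 km

With latitudes φ₁ = 1.090°, φ₂ = 27.070° and longitude difference Δλ = 171.960°:
cos c = sin φ₁ sin φ₂ + cos φ₁ cos φ₂ cos Δλ = (0.0190)(0.4551) + (0.9998)(0.8905)(-0.9902) = -0.87288,
so c = arccos(-0.87288) = 2.63187 rad.
Distance = R·c = 6378.14 × 2.6319 ≈ 16786 km.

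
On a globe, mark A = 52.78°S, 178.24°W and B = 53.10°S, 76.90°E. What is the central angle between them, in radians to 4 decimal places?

With latitudes φ₁ = -52.780°, φ₂ = -53.100° and longitude difference Δλ = -104.860°:
cos c = sin φ₁ sin φ₂ + cos φ₁ cos φ₂ cos Δλ = (-0.7963)(-0.7997) + (0.6049)(0.6004)(-0.2565) = 0.54366,
so c = arccos(0.54366) = 0.99600 rad.
So the angular separation is 0.9960 rad.

0.9960 rad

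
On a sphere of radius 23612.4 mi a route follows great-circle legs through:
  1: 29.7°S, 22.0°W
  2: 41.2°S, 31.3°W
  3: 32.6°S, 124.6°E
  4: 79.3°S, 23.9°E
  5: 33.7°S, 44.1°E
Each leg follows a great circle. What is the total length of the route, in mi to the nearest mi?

91907 mi

Leg 1→2: central angle 0.2400 rad, distance 5667.4 mi.
Leg 2→3: central angle 1.7964 rad, distance 42418.4 mi.
Leg 3→4: central angle 1.0468 rad, distance 24717.0 mi.
Leg 4→5: central angle 0.8091 rad, distance 19104.4 mi.
Total: 5667.4 + 42418.4 + 24717.0 + 19104.4 ≈ 91907 mi.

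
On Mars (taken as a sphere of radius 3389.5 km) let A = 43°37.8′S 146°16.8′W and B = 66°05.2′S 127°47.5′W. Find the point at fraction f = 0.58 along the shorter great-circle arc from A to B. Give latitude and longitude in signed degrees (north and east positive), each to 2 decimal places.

-56.99°, -138.25°

Central angle δ = 0.4299 rad. Interpolating on the sphere with fraction f = 0.58:
P = [sin((1−f)δ)·A + sin(fδ)·B] / sin δ = 0.4309·A + 0.5921·B in Cartesian coordinates,
giving P = (-0.4065, -0.3628, -0.8386), i.e. latitude -56.99°, longitude -138.25°.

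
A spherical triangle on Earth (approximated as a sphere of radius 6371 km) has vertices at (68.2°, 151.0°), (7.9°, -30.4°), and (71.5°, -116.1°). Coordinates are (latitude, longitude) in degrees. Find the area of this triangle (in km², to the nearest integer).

13432819 km²

Side lengths (central angles): a = 1.4163, b = 0.5063, c = 1.8133 rad; semiperimeter s = 1.8679.
By l'Huilier's theorem, tan(E/4) = √[tan(s/2) tan((s−a)/2) tan((s−b)/2) tan((s−c)/2)], giving spherical excess E = 0.3309 rad.
Area = E·R² = 0.3309 × (6371)² ≈ 13432819 km².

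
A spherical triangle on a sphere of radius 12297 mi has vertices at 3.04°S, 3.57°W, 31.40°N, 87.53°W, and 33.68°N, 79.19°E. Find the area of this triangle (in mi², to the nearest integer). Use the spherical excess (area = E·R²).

269287473 mi²

Side lengths (central angles): a = 1.9849, b = 1.4954, c = 1.5087 rad; semiperimeter s = 2.4945.
By l'Huilier's theorem, tan(E/4) = √[tan(s/2) tan((s−a)/2) tan((s−b)/2) tan((s−c)/2)], giving spherical excess E = 1.7808 rad.
Area = E·R² = 1.7808 × (12297)² ≈ 269287473 mi².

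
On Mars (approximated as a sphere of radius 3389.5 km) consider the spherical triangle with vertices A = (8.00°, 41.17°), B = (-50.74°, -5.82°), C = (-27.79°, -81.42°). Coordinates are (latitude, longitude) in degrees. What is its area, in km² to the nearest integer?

Side lengths (central angles): a = 1.0469, b = 2.1374, c = 1.2454 rad; semiperimeter s = 2.2148.
By l'Huilier's theorem, tan(E/4) = √[tan(s/2) tan((s−a)/2) tan((s−b)/2) tan((s−c)/2)], giving spherical excess E = 0.6513 rad.
Area = E·R² = 0.6513 × (3389.5)² ≈ 7483059 km².

7483059 km²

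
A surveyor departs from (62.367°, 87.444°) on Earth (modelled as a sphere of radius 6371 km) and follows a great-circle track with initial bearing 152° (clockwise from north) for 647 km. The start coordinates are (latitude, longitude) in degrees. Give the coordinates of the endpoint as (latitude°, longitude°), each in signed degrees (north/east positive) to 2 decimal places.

57.12°, 92.47°

Angular distance δ = d/R = 647/6371 = 0.10155 rad; initial bearing θ = 2.6529 rad.
sin φ₂ = sin φ₁ cos δ + cos φ₁ sin δ cos θ = (0.8859)(0.9948) + (0.4638)(0.1014)(-0.8829) = 0.8399, so φ₂ = 57.12°.
Δλ = atan2(sin θ sin δ cos φ₁, cos δ − sin φ₁ sin φ₂) = atan2(0.0221, 0.2508) = 5.030°.
λ₂ = 87.444° + 5.030° = 92.47°.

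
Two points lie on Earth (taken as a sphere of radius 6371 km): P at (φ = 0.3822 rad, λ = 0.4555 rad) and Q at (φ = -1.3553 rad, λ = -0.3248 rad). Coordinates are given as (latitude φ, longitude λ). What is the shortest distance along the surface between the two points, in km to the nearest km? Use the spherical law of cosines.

11442 km

Let φ₁ = 0.3822 rad, φ₂ = -1.3553 rad, and Δλ = -0.7803 rad.
cos c = sin φ₁ sin φ₂ + cos φ₁ cos φ₂ cos Δλ = (0.3730)(-0.9769) + (0.9278)(0.2138)(0.7107) = -0.22333,
so c = arccos(-0.22333) = 1.79603 rad.
Distance = R·c = 6371 × 1.7960 ≈ 11442 km.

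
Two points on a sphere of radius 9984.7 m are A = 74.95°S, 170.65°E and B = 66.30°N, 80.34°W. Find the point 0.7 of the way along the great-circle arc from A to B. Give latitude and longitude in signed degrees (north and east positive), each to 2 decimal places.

The central angle between A and B is δ = 2.7344 rad.
With f = 0.7, the slerp weights are sin((1−f)δ)/sin δ = 1.8469 and sin(fδ)/sin δ = 2.3779.
Weighted sum of the unit vectors: (1.8469)·(-0.2562,0.0422,-0.9657) + (2.3779)·(0.0674,-0.3962,0.9157) = (-0.3128, -0.8643, 0.3938).
Converting back: φ = atan2(z, √(x²+y²)) = 23.19°, λ = atan2(y, x) = -109.90°.

23.19°, -109.90°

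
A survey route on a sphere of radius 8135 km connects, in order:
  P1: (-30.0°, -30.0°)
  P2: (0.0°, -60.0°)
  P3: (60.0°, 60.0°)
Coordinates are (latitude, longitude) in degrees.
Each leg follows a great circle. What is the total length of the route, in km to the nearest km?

Leg P1→P2: central angle 0.7227 rad, distance 5879.4 km.
Leg P2→P3: central angle 1.8235 rad, distance 14834.0 km.
Total: 5879.4 + 14834.0 ≈ 20713 km.

20713 km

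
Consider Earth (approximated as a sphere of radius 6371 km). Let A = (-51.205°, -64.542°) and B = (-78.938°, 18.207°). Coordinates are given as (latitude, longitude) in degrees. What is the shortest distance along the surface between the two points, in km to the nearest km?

4307 km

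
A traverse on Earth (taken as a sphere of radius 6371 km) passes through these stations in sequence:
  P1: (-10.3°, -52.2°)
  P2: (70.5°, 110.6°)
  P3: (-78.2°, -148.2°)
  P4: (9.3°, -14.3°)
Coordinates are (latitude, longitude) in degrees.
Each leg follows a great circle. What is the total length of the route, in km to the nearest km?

42873 km

Leg P1→P2: central angle 2.0741 rad, distance 13213.8 km.
Leg P2→P3: central angle 2.7818 rad, distance 17723.0 km.
Leg P3→P4: central angle 1.8735 rad, distance 11936.2 km.
Total: 13213.8 + 17723.0 + 11936.2 ≈ 42873 km.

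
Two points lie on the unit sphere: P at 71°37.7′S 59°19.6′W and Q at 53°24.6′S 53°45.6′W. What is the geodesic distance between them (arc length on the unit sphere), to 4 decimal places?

0.3208

Let φ₁ = -1.2502 rad, φ₂ = -0.9322 rad, and Δλ = 0.0972 rad.
cos c = sin φ₁ sin φ₂ + cos φ₁ cos φ₂ cos Δλ = (-0.9490)(-0.8029) + (0.3152)(0.5961)(0.9953) = 0.94899,
so c = arccos(0.94899) = 0.32079 rad.
On the unit sphere the arc length equals the central angle: 0.3208.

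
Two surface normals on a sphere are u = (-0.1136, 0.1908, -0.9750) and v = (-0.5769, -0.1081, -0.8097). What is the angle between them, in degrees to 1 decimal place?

u·v = 0.8344; |u| = 1.0000, |v| = 1.0001.
cos θ = (u·v)/(|u||v|) = 0.8343, so θ = 33.5°.

33.5°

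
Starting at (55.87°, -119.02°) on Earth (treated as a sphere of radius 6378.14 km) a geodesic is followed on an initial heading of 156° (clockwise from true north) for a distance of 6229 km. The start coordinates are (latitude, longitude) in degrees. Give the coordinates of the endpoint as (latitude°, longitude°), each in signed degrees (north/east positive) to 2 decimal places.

2.22°, -99.31°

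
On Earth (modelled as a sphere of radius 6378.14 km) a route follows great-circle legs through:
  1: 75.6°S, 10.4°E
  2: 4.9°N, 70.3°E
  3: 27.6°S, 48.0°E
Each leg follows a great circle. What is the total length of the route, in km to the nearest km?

Leg 1→2: central angle 1.5293 rad, distance 9753.8 km.
Leg 2→3: central angle 0.6803 rad, distance 4339.4 km.
Total: 9753.8 + 4339.4 ≈ 14093 km.

14093 km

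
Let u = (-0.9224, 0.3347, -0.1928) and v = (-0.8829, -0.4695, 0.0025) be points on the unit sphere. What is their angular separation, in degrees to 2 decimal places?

48.95°

u·v = 0.6568; |u| = 1.0000, |v| = 1.0000.
cos θ = (u·v)/(|u||v|) = 0.6568, so θ = 48.95°.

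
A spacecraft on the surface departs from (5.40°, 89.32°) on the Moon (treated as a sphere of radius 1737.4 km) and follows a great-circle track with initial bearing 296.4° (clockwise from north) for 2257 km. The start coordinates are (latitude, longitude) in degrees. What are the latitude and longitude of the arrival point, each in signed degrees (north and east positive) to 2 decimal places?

26.85°, 14.05°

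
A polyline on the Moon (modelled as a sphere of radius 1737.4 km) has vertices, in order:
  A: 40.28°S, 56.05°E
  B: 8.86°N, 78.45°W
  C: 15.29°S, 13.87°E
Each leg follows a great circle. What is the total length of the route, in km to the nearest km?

6775 km

Leg A→B: central angle 2.2497 rad, distance 3908.6 km.
Leg B→C: central angle 1.6501 rad, distance 2866.8 km.
Total: 3908.6 + 2866.8 ≈ 6775 km.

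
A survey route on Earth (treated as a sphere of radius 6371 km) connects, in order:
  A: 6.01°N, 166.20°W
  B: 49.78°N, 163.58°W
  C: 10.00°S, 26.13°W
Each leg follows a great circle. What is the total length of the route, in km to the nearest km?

Leg A→B: central angle 0.7649 rad, distance 4873.2 km.
Leg B→C: central angle 2.2156 rad, distance 14115.8 km.
Total: 4873.2 + 14115.8 ≈ 18989 km.

18989 km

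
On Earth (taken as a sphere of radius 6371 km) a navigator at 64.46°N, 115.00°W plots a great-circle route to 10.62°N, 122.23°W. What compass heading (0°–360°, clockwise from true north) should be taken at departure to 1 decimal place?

Δλ = -7.230° = -0.1262 rad.
y = sin Δλ · cos φ₂ = (-0.1259)(0.9829) = -0.1237
x = cos φ₁ sin φ₂ − sin φ₁ cos φ₂ cos Δλ = (0.4311)(0.1843) − (0.9023)(0.9829)(0.9920) = -0.8003
θ = atan2(y, x) = -171.21°; adding 360° gives 188.8°.

188.8°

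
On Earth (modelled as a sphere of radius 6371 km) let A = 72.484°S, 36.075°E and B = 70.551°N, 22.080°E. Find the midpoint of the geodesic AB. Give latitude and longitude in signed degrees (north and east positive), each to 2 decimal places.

Central angle δ = 2.5014 rad. Interpolating on the sphere with fraction f = 0.5:
P = [sin((1−f)δ)·A + sin(fδ)·B] / sin δ = 1.5890·A + 1.5890·B in Cartesian coordinates,
giving P = (0.8768, 0.4805, -0.0170), i.e. latitude -0.97°, longitude 28.72°.

-0.97°, 28.72°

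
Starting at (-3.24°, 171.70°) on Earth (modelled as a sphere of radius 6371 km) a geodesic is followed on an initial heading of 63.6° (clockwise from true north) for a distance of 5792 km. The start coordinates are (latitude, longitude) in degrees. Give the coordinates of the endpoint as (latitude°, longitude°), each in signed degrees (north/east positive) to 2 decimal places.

18.39°, -140.16°

Angular distance δ = d/R = 5792/6371 = 0.90912 rad; initial bearing θ = 1.1100 rad.
sin φ₂ = sin φ₁ cos δ + cos φ₁ sin δ cos θ = (-0.0565)(0.6144) + (0.9984)(0.7890)(0.4446) = 0.3155, so φ₂ = 18.39°.
Δλ = atan2(sin θ sin δ cos φ₁, cos δ − sin φ₁ sin φ₂) = atan2(0.7056, 0.6323) = 48.135°.
λ₂ = 171.700° + 48.135° = 219.84° → -140.16° after wrapping to (−180°, 180°].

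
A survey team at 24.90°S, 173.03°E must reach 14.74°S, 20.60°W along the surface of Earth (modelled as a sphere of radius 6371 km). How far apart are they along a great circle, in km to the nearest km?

15366 km

With latitudes φ₁ = -24.900°, φ₂ = -14.740° and longitude difference Δλ = 166.370°:
Haversine: a = sin²(Δφ/2) + cos φ₁ cos φ₂ sin²(Δλ/2) = 0.0078 + (0.9070)(0.9671)(0.9859) = 0.87268.
Central angle c = 2·arcsin(√a) = 2.41188 rad.
Distance = R·c = 6371 × 2.4119 ≈ 15366 km.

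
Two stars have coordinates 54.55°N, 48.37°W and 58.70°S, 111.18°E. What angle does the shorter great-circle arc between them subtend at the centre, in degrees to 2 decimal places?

In radians: φ₁ = 0.9521, φ₂ = -1.0245, Δλ = 159.550° = 2.7847 rad.
cos c = sin φ₁ sin φ₂ + cos φ₁ cos φ₂ cos Δλ = (0.8146)(-0.8545) + (0.5800)(0.5195)(-0.9370) = -0.97839,
so c = arccos(-0.97839) = 2.93331 rad.
So the angular separation is 168.07°.

168.07°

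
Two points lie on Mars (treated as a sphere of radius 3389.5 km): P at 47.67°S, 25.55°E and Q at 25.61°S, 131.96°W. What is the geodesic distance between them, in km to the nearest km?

Let φ₁ = -0.8320 rad, φ₂ = -0.4470 rad, and Δλ = -2.7491 rad.
cos c = sin φ₁ sin φ₂ + cos φ₁ cos φ₂ cos Δλ = (-0.7393)(-0.4322) + (0.6734)(0.9018)(-0.9239) = -0.24151,
so c = arccos(-0.24151) = 1.81472 rad.
Distance = R·c = 3389.5 × 1.8147 ≈ 6151 km.

6151 km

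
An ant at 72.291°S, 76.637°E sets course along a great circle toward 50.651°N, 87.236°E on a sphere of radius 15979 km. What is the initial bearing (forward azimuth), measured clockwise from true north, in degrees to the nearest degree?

8°

With φ₁ = -1.2617, φ₂ = 0.8840, Δλ = 0.1850 rad, the forward-azimuth formula gives
θ = atan2( sin Δλ cos φ₂ , cos φ₁ sin φ₂ − sin φ₁ cos φ₂ cos Δλ ) = atan2(0.1166, 0.8289) = 8.01°.
So the initial bearing is 8°.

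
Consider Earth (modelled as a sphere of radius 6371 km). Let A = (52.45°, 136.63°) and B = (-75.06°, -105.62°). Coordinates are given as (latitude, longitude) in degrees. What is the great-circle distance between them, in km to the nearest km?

In radians: φ₁ = 0.9154, φ₂ = -1.3100, Δλ = 117.750° = 2.0551 rad.
Haversine: a = sin²(Δφ/2) + cos φ₁ cos φ₂ sin²(Δλ/2) = 0.8044 + (0.6095)(0.2578)(0.7328) = 0.91959.
Central angle c = 2·arcsin(√a) = 2.56657 rad.
Distance = R·c = 6371 × 2.5666 ≈ 16352 km.

16352 km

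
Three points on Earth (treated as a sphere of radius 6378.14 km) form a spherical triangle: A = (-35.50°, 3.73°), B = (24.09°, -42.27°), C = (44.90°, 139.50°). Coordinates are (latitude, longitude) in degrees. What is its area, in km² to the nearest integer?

112937299 km²

Side lengths (central angles): a = 1.9372, b = 2.5377, c = 1.2878 rad; semiperimeter s = 2.8813.
By l'Huilier's theorem, tan(E/4) = √[tan(s/2) tan((s−a)/2) tan((s−b)/2) tan((s−c)/2)], giving spherical excess E = 2.7762 rad.
Area = E·R² = 2.7762 × (6378.14)² ≈ 112937299 km².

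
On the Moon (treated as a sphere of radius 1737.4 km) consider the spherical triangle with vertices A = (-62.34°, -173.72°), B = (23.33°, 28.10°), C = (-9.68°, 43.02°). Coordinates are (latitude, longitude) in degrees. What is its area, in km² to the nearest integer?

509435 km²

Side lengths (central angles): a = 0.6299, b = 1.7903, c = 2.4136 rad; semiperimeter s = 2.4169.
By l'Huilier's theorem, tan(E/4) = √[tan(s/2) tan((s−a)/2) tan((s−b)/2) tan((s−c)/2)], giving spherical excess E = 0.1688 rad.
Area = E·R² = 0.1688 × (1737.4)² ≈ 509435 km².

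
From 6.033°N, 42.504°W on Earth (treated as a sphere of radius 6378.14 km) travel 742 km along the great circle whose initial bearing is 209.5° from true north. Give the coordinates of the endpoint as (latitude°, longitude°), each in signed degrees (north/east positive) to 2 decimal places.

0.22°, -45.78°

Angular distance δ = d/R = 742/6378.14 = 0.11633 rad; initial bearing θ = 3.6565 rad.
sin φ₂ = sin φ₁ cos δ + cos φ₁ sin δ cos θ = (0.1051)(0.9932) + (0.9945)(0.1161)(-0.8704) = 0.0039, so φ₂ = 0.22°.
Δλ = atan2(sin θ sin δ cos φ₁, cos δ − sin φ₁ sin φ₂) = atan2(-0.0568, 0.9928) = -3.277°.
λ₂ = -42.504° − 3.277° = -45.78°.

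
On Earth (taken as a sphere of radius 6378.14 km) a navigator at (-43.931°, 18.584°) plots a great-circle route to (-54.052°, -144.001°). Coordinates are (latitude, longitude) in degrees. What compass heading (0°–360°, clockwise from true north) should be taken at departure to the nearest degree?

Δλ = -162.585° = -2.8376 rad.
y = sin Δλ · cos φ₂ = (-0.2993)(0.5871) = -0.1757
x = cos φ₁ sin φ₂ − sin φ₁ cos φ₂ cos Δλ = (0.7202)(-0.8096) − (-0.6938)(0.5871)(-0.9542) = -0.9716
θ = atan2(y, x) = -169.75°; adding 360° gives 190°.

190°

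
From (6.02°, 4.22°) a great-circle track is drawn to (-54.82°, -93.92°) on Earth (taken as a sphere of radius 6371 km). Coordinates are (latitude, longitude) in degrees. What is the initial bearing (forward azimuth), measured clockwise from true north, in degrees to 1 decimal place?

215.3°

Δλ = -98.140° = -1.7129 rad.
y = sin Δλ · cos φ₂ = (-0.9899)(0.5761) = -0.5703
x = cos φ₁ sin φ₂ − sin φ₁ cos φ₂ cos Δλ = (0.9945)(-0.8173) − (0.1049)(0.5761)(-0.1416) = -0.8043
θ = atan2(y, x) = -144.66°; adding 360° gives 215.3°.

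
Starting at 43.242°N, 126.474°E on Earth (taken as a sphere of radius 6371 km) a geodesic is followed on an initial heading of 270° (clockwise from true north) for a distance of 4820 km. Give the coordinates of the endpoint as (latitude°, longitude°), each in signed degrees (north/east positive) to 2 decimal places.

29.88°, 74.13°

Angular distance δ = d/R = 4820/6371 = 0.75655 rad; initial bearing θ = 4.7124 rad.
sin φ₂ = sin φ₁ cos δ + cos φ₁ sin δ cos θ = (0.6851)(0.7272) + (0.7285)(0.6864)(-0.0000) = 0.4982, so φ₂ = 29.88°.
Δλ = atan2(sin θ sin δ cos φ₁, cos δ − sin φ₁ sin φ₂) = atan2(-0.5000, 0.3859) = -52.341°.
λ₂ = 126.474° − 52.341° = 74.13°.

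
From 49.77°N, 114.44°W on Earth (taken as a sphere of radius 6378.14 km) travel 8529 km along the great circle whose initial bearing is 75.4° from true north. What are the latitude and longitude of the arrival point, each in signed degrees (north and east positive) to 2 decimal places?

19.58°, -22.14°

Angular distance δ = d/R = 8529/6378.14 = 1.33722 rad; initial bearing θ = 1.3160 rad.
sin φ₂ = sin φ₁ cos δ + cos φ₁ sin δ cos θ = (0.7635)(0.2315) + (0.6459)(0.9728)(0.2521) = 0.3351, so φ₂ = 19.58°.
Δλ = atan2(sin θ sin δ cos φ₁, cos δ − sin φ₁ sin φ₂) = atan2(0.6080, -0.0244) = 92.295°.
λ₂ = -114.440° + 92.295° = -22.14°.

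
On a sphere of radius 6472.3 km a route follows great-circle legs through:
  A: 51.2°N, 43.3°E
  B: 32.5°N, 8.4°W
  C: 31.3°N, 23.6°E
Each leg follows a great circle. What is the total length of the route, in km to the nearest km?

Leg A→B: central angle 0.7283 rad, distance 4714.1 km.
Leg B→C: central angle 0.4728 rad, distance 3060.4 km.
Total: 4714.1 + 3060.4 ≈ 7774 km.

7774 km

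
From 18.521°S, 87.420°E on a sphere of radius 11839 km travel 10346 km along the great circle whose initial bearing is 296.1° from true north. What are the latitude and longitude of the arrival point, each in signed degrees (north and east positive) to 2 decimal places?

Angular distance δ = d/R = 10346/11839 = 0.87389 rad; initial bearing θ = 5.1679 rad.
sin φ₂ = sin φ₁ cos δ + cos φ₁ sin δ cos θ = (-0.3177)(0.6418) + (0.9482)(0.7668)(0.4399) = 0.1160, so φ₂ = 6.66°.
Δλ = atan2(sin θ sin δ cos φ₁, cos δ − sin φ₁ sin φ₂) = atan2(-0.6530, 0.6787) = -43.893°.
λ₂ = 87.420° − 43.893° = 43.53°.

6.66°, 43.53°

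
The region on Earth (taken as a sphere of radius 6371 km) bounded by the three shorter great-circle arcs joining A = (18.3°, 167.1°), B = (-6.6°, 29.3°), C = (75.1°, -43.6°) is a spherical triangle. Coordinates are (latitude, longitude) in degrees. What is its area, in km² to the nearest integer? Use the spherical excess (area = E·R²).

91284419 km²

Side lengths (central angles): a = 1.6068, b = 1.4771, c = 2.3961 rad; semiperimeter s = 2.7400.
By l'Huilier's theorem, tan(E/4) = √[tan(s/2) tan((s−a)/2) tan((s−b)/2) tan((s−c)/2)], giving spherical excess E = 2.2490 rad.
Area = E·R² = 2.2490 × (6371)² ≈ 91284419 km².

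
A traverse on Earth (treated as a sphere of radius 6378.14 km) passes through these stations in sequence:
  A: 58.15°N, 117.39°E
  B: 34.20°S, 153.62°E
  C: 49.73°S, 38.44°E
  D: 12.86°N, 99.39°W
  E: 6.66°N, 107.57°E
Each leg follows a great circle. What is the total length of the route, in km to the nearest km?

Leg A→B: central angle 1.6965 rad, distance 10820.6 km.
Leg B→C: central angle 1.3680 rad, distance 8725.3 km.
Leg C→D: central angle 2.2612 rad, distance 14422.5 km.
Leg D→E: central angle 2.5631 rad, distance 16347.8 km.
Total: 10820.6 + 8725.3 + 14422.5 + 16347.8 ≈ 50316 km.

50316 km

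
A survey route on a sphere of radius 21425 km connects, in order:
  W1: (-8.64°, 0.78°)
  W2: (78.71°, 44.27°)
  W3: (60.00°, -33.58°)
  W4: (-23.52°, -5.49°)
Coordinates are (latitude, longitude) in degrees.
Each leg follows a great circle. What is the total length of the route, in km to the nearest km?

Leg W1→W2: central angle 1.5777 rad, distance 33802.1 km.
Leg W2→W3: central angle 0.5159 rad, distance 11052.3 km.
Leg W3→W4: central angle 1.5119 rad, distance 32392.6 km.
Total: 33802.1 + 11052.3 + 32392.6 ≈ 77247 km.

77247 km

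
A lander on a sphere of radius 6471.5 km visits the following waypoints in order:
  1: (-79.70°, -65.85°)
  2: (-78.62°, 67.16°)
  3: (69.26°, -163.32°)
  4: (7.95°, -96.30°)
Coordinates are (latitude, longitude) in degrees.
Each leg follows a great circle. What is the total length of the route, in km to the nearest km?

Leg 1→2: central angle 0.3468 rad, distance 2244.1 km.
Leg 2→3: central angle 2.8624 rad, distance 18524.0 km.
Leg 3→4: central angle 1.3013 rad, distance 8421.2 km.
Total: 2244.1 + 18524.0 + 8421.2 ≈ 29189 km.

29189 km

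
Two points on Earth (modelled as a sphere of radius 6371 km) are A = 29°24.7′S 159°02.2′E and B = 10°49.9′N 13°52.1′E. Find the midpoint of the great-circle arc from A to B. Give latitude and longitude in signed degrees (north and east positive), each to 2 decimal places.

-28.23°, 75.64°

The central angle between A and B is δ = 2.4891 rad.
With f = 0.5, the slerp weights are sin((1−f)δ)/sin δ = 1.5602 and sin(fδ)/sin δ = 1.5602.
Weighted sum of the unit vectors: (1.5602)·(-0.8135,0.3117,-0.4911) + (1.5602)·(0.9536,0.2354,0.1879) = (0.2186, 0.8535, -0.4730).
Converting back: φ = atan2(z, √(x²+y²)) = -28.23°, λ = atan2(y, x) = 75.64°.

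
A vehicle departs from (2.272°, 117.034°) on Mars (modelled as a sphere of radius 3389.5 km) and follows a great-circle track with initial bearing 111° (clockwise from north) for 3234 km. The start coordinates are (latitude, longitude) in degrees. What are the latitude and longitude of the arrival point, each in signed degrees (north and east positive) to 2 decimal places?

Angular distance δ = d/R = 3234/3389.5 = 0.95412 rad; initial bearing θ = 1.9373 rad.
sin φ₂ = sin φ₁ cos δ + cos φ₁ sin δ cos θ = (0.0396)(0.5783) + (0.9992)(0.8158)(-0.3584) = -0.2692, so φ₂ = -15.62°.
Δλ = atan2(sin θ sin δ cos φ₁, cos δ − sin φ₁ sin φ₂) = atan2(0.7610, 0.5890) = 52.262°.
λ₂ = 117.034° + 52.262° = 169.30°.

-15.62°, 169.30°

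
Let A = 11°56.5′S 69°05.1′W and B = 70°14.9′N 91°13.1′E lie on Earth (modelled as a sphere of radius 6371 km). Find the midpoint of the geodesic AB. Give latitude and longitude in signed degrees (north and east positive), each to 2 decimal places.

47.62°, -59.30°

The central angle between A and B is δ = 2.1014 rad.
With f = 0.5, the slerp weights are sin((1−f)δ)/sin δ = 1.0061 and sin(fδ)/sin δ = 1.0061.
Weighted sum of the unit vectors: (1.0061)·(0.3493,-0.9139,-0.2069) + (1.0061)·(-0.0072,0.3379,0.9412) = (0.3442, -0.5795, 0.7387).
Converting back: φ = atan2(z, √(x²+y²)) = 47.62°, λ = atan2(y, x) = -59.30°.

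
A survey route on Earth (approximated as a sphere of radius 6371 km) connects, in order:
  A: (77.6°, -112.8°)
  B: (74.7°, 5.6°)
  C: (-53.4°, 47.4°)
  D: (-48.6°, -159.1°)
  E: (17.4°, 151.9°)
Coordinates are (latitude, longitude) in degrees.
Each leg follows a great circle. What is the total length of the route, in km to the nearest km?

Leg A→B: central angle 0.4150 rad, distance 2644.1 km.
Leg B→C: central angle 2.2877 rad, distance 14575.2 km.
Leg C→D: central angle 1.3188 rad, distance 8402.1 km.
Leg D→E: central angle 1.3799 rad, distance 8791.6 km.
Total: 2644.1 + 14575.2 + 8402.1 + 8791.6 ≈ 34413 km.

34413 km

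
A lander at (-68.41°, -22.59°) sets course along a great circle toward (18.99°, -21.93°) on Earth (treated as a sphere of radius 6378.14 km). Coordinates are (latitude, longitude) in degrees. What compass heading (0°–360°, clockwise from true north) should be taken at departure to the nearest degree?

Δλ = 0.660° = 0.0115 rad.
y = sin Δλ · cos φ₂ = (0.0115)(0.9456) = 0.0109
x = cos φ₁ sin φ₂ − sin φ₁ cos φ₂ cos Δλ = (0.3680)(0.3254) − (-0.9298)(0.9456)(0.9999) = 0.9989
θ = atan2(y, x) = 0.62°, so the bearing is 1°.

1°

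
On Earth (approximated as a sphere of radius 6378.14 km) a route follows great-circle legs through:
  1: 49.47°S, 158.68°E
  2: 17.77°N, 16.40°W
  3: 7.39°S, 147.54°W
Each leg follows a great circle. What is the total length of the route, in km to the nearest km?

31102 km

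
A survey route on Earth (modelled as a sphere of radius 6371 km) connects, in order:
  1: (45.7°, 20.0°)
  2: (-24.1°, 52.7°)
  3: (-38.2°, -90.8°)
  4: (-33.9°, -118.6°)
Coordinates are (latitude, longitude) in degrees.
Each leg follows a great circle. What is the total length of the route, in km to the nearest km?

23081 km

Leg 1→2: central angle 1.3240 rad, distance 8435.5 km.
Leg 2→3: central angle 1.9009 rad, distance 12110.6 km.
Leg 3→4: central angle 0.3978 rad, distance 2534.6 km.
Total: 8435.5 + 12110.6 + 2534.6 ≈ 23081 km.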